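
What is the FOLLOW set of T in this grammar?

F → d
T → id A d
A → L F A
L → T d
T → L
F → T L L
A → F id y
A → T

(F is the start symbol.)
In L → T d: T is followed by d, add FIRST(d) \ {ε} = { 'd' }
In F → T L L: T is followed by L L, add FIRST(L L) \ {ε} = { 'id' }
In A → T: T is at the end, add FOLLOW(A)

The FOLLOW sets referred to above (computed the same way, to a fixed point):
  FOLLOW(A) = { 'd' }

Taking the union: FOLLOW(T) = { 'd', 'id' }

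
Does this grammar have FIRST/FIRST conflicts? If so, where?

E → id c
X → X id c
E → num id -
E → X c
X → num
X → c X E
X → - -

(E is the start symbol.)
A FIRST/FIRST conflict occurs when two productions N → α and N → β for the same non-terminal have FIRST(α) ∩ FIRST(β) ≠ ∅ (with ε ∈ FIRST of a nullable right-hand side, so two nullable alternatives also conflict).

FIRST sets of the non-terminals at (or reachable through a nullable prefix from) the front of some alternative:
  FIRST(X) = { '-', 'c', 'num' }

Productions for E:
  E → id c: FIRST = { 'id' }
  E → num id -: FIRST = { 'num' }
  E → X c: FIRST = { '-', 'c', 'num' }
Productions for X:
  X → X id c: FIRST = { '-', 'c', 'num' }
  X → num: FIRST = { 'num' }
  X → c X E: FIRST = { 'c' }
  X → - -: FIRST = { '-' }

Conflict for E: E → num id - and E → X c
  Overlap: { 'num' }
Conflict for X: X → X id c and X → num
  Overlap: { 'num' }
Conflict for X: X → X id c and X → c X E
  Overlap: { 'c' }
Conflict for X: X → X id c and X → - -
  Overlap: { '-' }

Answer: Yes. E → num id '-' / E → X c on { 'num' }; X → X id c / X → num on { 'num' }; X → X id c / X → c X E on { 'c' }; X → X id c / X → '-' '-' on { '-' }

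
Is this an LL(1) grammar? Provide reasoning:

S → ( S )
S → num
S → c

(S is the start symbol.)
A grammar is LL(1) if for each non-terminal N with multiple productions, the predict sets of those productions are pairwise disjoint, where PREDICT(N → α) = (FIRST(α) \ {ε}) ∪ (FOLLOW(N) if α ⇒* ε).

For S:
  PREDICT(S → '(' S ')') = { '(' }
  PREDICT(S → num) = { 'num' }
  PREDICT(S → c) = { 'c' }

All predict sets are disjoint. The grammar IS LL(1).

Answer: Yes, the grammar is LL(1).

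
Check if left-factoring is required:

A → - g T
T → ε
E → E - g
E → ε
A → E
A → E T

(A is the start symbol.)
Left-factoring is needed when two productions for the same non-terminal
share a common prefix on the right-hand side.

Productions for A:
  A → - g T
  A → E
  A → E T
Productions for E:
  E → E - g
  E → ε

Found common prefix 'E' in productions for A

Answer: Yes, A has productions with common prefix 'E'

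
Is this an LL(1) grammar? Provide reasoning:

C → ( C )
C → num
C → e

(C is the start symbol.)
A grammar is LL(1) if for each non-terminal N with multiple productions, the predict sets of those productions are pairwise disjoint, where PREDICT(N → α) = (FIRST(α) \ {ε}) ∪ (FOLLOW(N) if α ⇒* ε).

For C:
  PREDICT(C → '(' C ')') = { '(' }
  PREDICT(C → num) = { 'num' }
  PREDICT(C → e) = { 'e' }

All predict sets are disjoint. The grammar IS LL(1).

Answer: Yes, the grammar is LL(1).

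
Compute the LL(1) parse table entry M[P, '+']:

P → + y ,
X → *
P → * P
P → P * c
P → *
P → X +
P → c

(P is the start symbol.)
To find M[P, '+'], we find productions for P where '+' is in the predict set (PREDICT(N → α) = (FIRST(α) \ {ε}) ∪ (FOLLOW(N) if α ⇒* ε)).

Relevant sets:
  FIRST(P) = { '*', '+', 'c' }
  FIRST(X) = { '*' }

P → + y ,: PREDICT = { '+' }
  '+' is in predict set, so this production goes in M[P, '+']
P → * P: PREDICT = { '*' }
P → P * c: PREDICT = { '*', '+', 'c' }
  '+' is in predict set, so this production goes in M[P, '+']
P → *: PREDICT = { '*' }
P → X +: PREDICT = { '*' }
P → c: PREDICT = { 'c' }

M[P, '+'] = P → + y ,, P → P * c  (a multiply-defined cell — the grammar is not LL(1))

Answer: P → + y ,, P → P * c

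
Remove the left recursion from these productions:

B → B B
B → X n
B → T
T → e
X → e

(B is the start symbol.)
B → X n B'
B → T B'
B' → B B'
B' → ε
T → e
X → e

B is directly left-recursive. The standard transformation for
  A → A α₁ | ... | A α_m | β₁ | ... | β_n
is
  A  → β₁ A' | ... | β_n A'
  A' → α₁ A' | ... | α_m A' | ε

B → X n becomes B → X n B'
B → T becomes B → T B'
B → B B becomes B' → B B'
Add B' → ε

Productions for other non-terminals are unchanged:
  T → e
  X → e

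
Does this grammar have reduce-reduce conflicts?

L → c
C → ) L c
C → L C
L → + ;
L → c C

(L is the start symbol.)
A reduce-reduce conflict occurs when an LR(0) state has two complete items [A → α .] and [B → β .] — both call for a reduction, and with no lookahead the parser cannot choose between them.

Augment with L' → L and build the canonical LR(0) collection (I0 = CLOSURE({[L' → . L]}), then GOTO on every symbol after a dot until no new states appear). It has 11 states:
  I0: { [L → . + ;], [L → . c C], [L → . c], [L' → . L] }  — shift
  I1: { [L → + . ;] }  — shift
  I2: { [L' → L .] }  — accept
  I3: { [C → . ) L c], [C → . L C], [L → . + ;], [L → . c C], [L → . c], [L → c . C], [L → c .] }  — shift, reduce
  I4: { [C → ) . L c], [L → . + ;], [L → . c C], [L → . c] }  — shift
  I5: { [L → c C .] }  — reduce
  I6: { [C → . ) L c], [C → . L C], [C → L . C], [L → . + ;], [L → . c C], [L → . c] }  — shift
  I7: { [C → L C .] }  — reduce
  I8: { [C → ) L . c] }  — shift
  I9: { [C → ) L c .] }  — reduce
  I10: { [L → + ; .] }  — reduce

No state contains more than one complete item.

Answer: No reduce-reduce conflicts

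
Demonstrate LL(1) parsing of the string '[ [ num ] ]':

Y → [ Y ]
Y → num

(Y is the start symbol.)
LL(1) parsing maintains a stack (initially the start symbol over $) and the input. At each step: if the stack top is a terminal, match it against the current input token; if it is a non-terminal N, replace it with the RHS of M[N, lookahead] (the unique production whose predict set contains the lookahead).

Stack is shown with the top on the left.

Stack      Input          Action
--------------------------------
Y $        [ [ num ] ] $  output Y → [ Y ]
[ Y ] $    [ [ num ] ] $  match '['
Y ] $      [ num ] ] $    output Y → [ Y ]
[ Y ] ] $  [ num ] ] $    match '['
Y ] ] $    num ] ] $      output Y → num
num ] ] $  num ] ] $      match 'num'
] ] $      ] ] $          match ']'
] $        ] $            match ']'
$          $              accept

The string is accepted.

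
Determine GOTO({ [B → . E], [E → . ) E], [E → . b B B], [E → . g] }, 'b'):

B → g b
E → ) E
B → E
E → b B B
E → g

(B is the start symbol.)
{ [B → . E], [B → . g b], [E → . ) E], [E → . b B B], [E → . g], [E → b . B B] }

GOTO(I, 'b') = CLOSURE({ [A → αX.β] : [A → α.Xβ] ∈ I, X = 'b' })

Items with dot before 'b', with the dot advanced:
  [E → . b B B] → [E → b . B B]
Closure of the advanced items:
  [E → b . B B] has the dot before B: add [B → . g b], [B → . E]
  [B → . E] has the dot before E: add [E → . ) E], [E → . b B B], [E → . g]

GOTO = { [B → . E], [B → . g b], [E → . ) E], [E → . b B B], [E → . g], [E → b . B B] }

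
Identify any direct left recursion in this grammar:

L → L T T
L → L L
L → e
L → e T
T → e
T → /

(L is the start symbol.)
Yes, L is left-recursive

L → L T T: LEFT RECURSIVE (starts with L)
L → L L: LEFT RECURSIVE (starts with L)
L → e: starts with e
L → e T: starts with e
T → e: starts with e
T → /: starts with '/'

The grammar has direct left recursion on: L.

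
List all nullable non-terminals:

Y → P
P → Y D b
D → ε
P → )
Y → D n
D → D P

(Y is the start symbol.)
{ 'D' }

ε-productions: D → ε
So D is immediately nullable.
No further non-terminal can be added: every production for the remaining non-terminals contains a terminal or a non-nullable non-terminal.
Nullable = { 'D' }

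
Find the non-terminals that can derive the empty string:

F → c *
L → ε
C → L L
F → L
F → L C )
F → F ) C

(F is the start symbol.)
A non-terminal is nullable if it can derive ε (the empty string): either it has an ε-production, or it has a production whose right-hand side consists entirely of nullable non-terminals.

ε-productions: L → ε
So L is immediately nullable.
C → L L: every symbol on the right is nullable, so C is nullable too.
F → L: every symbol on the right is nullable, so F is nullable too.
Every non-terminal is now nullable.
Nullable = { 'C', 'F', 'L' }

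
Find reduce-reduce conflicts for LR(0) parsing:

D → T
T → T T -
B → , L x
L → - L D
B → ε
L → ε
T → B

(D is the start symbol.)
Yes — I4: [B → .] vs [D → T .]

A reduce-reduce conflict occurs when an LR(0) state has two complete items [A → α .] and [B → β .] — both call for a reduction, and with no lookahead the parser cannot choose between them.

Augment with D' → D and build the canonical LR(0) collection (I0 = CLOSURE({[D' → . D]}), then GOTO on every symbol after a dot until no new states appear). It has 12 states:
  I0: { [B → . , L x], [B → .], [D → . T], [D' → . D], [T → . B], [T → . T T -] }  — shift, reduce
  I1: { [B → , . L x], [L → . - L D], [L → .] }  — shift, reduce
  I2: { [T → B .] }  — reduce
  I3: { [D' → D .] }  — accept
  I4: { [B → . , L x], [B → .], [D → T .], [T → . B], [T → . T T -], [T → T . T -] }  — shift, 2 reduces
  I5: { [B → . , L x], [B → .], [T → . B], [T → . T T -], [T → T . T -], [T → T T . -] }  — shift, reduce
  I6: { [T → T T - .] }  — reduce
  I7: { [L → - . L D], [L → . - L D], [L → .] }  — shift, reduce
  I8: { [B → , L . x] }  — shift
  I9: { [B → , L x .] }  — reduce
  I10: { [B → . , L x], [B → .], [D → . T], [L → - L . D], [T → . B], [T → . T T -] }  — shift, reduce
  I11: { [L → - L D .] }  — reduce

I4 contains complete items [B → .], [D → T .] — reduce-reduce conflict.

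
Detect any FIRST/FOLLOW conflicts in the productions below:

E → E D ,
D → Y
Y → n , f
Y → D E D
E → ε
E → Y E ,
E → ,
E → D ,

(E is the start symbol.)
Nullable non-terminals: E.
FIRST sets used below: FIRST(E) = { ',', 'n', ε }, FIRST(D) = { 'n' }, FIRST(Y) = { 'n' }

E: nullable alternative(s) E → ε; FOLLOW(E) = { $, ',', 'n' }
  E → E D ,: FIRST \ {ε} = { ',', 'n' } — overlaps FOLLOW(E) on { ',', 'n' }: CONFLICT
  E → ε: FIRST \ {ε} = { } — this is the only nullable alternative, skip
  E → Y E ,: FIRST \ {ε} = { 'n' } — overlaps FOLLOW(E) on { 'n' }: CONFLICT
  E → ,: FIRST \ {ε} = { ',' } — overlaps FOLLOW(E) on { ',' }: CONFLICT
  E → D ,: FIRST \ {ε} = { 'n' } — overlaps FOLLOW(E) on { 'n' }: CONFLICT

D, Y have no nullable alternative, so no FIRST/FOLLOW check is needed there.

So the grammar has 4 FIRST/FOLLOW conflicts (marked CONFLICT above).

Answer: Yes. E → E D ',' with FOLLOW(E) on { ',', 'n' }; E → Y E ',' with FOLLOW(E) on { 'n' }; E → ',' with FOLLOW(E) on { ',' }; E → D ',' with FOLLOW(E) on { 'n' }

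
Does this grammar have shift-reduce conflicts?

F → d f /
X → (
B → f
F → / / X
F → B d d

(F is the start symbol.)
No shift-reduce conflicts

Augment with F' → F and build the canonical LR(0) collection (I0 = CLOSURE({[F' → . F]}), then GOTO on every symbol after a dot until no new states appear). It has 13 states:
  I0: { [B → . f], [F → . / / X], [F → . B d d], [F → . d f /], [F' → . F] }  — shift
  I1: { [F → / . / X] }  — shift
  I2: { [F → B . d d] }  — shift
  I3: { [F' → F .] }  — accept
  I4: { [F → d . f /] }  — shift
  I5: { [B → f .] }  — reduce
  I6: { [F → d f . /] }  — shift
  I7: { [F → d f / .] }  — reduce
  I8: { [F → B d . d] }  — shift
  I9: { [F → B d d .] }  — reduce
  I10: { [F → / / . X], [X → . (] }  — shift
  I11: { [X → ( .] }  — reduce
  I12: { [F → / / X .] }  — reduce

No state contains both a complete item and a shift item.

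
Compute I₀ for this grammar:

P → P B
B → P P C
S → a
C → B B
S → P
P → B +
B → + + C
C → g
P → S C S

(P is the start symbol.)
{ [B → . + + C], [B → . P P C], [P → . B +], [P → . P B], [P → . S C S], [P' → . P], [S → . P], [S → . a] }

First, augment the grammar with P' → P
I₀ = CLOSURE({ [P' → . P] }):
  [P' → . P] has the dot before P: add [P → . P B], [P → . B +], [P → . S C S]
  [P → . B +] has the dot before B: add [B → . P P C], [B → . + + C]
  [P → . S C S] has the dot before S: add [S → . a], [S → . P]
No further items can be added.

I₀ = { [B → . + + C], [B → . P P C], [P → . B +], [P → . P B], [P → . S C S], [P' → . P], [S → . P], [S → . a] }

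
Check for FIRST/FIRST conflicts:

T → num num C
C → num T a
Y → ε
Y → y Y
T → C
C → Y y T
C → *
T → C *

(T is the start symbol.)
FIRST sets of the non-terminals at (or reachable through a nullable prefix from) the front of some alternative:
  FIRST(C) = { '*', 'num', 'y' }
  FIRST(Y) = { 'y', ε }

Productions for T:
  T → num num C: FIRST = { 'num' }
  T → C: FIRST = { '*', 'num', 'y' }
  T → C *: FIRST = { '*', 'num', 'y' }
Productions for C:
  C → num T a: FIRST = { 'num' }
  C → Y y T: FIRST = { 'y' }
  C → *: FIRST = { '*' }
Productions for Y:
  Y → ε: FIRST = { ε }
  Y → y Y: FIRST = { 'y' }

Conflict for T: T → num num C and T → C
  Overlap: { 'num' }
Conflict for T: T → num num C and T → C *
  Overlap: { 'num' }
Conflict for T: T → C and T → C *
  Overlap: { '*', 'num', 'y' }

Answer: Yes. T → num num C / T → C on { 'num' }; T → num num C / T → C '*' on { 'num' }; T → C / T → C '*' on { '*', 'num', 'y' }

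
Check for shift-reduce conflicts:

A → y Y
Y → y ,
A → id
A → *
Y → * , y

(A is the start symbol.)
A shift-reduce conflict occurs when an LR(0) state has both:
  - a complete (reduce) item [A → α .] (dot at the end), and
  - a shift item [B → β . c γ] (dot before a terminal).

Augment with A' → A and build the canonical LR(0) collection (I0 = CLOSURE({[A' → . A]}), then GOTO on every symbol after a dot until no new states appear). It has 11 states:
  I0: { [A → . *], [A → . id], [A → . y Y], [A' → . A] }  — shift
  I1: { [A → * .] }  — reduce
  I2: { [A' → A .] }  — accept
  I3: { [A → id .] }  — reduce
  I4: { [A → y . Y], [Y → . * , y], [Y → . y ,] }  — shift
  I5: { [Y → * . , y] }  — shift
  I6: { [A → y Y .] }  — reduce
  I7: { [Y → y . ,] }  — shift
  I8: { [Y → y , .] }  — reduce
  I9: { [Y → * , . y] }  — shift
  I10: { [Y → * , y .] }  — reduce

No state contains both a complete item and a shift item.

Answer: No shift-reduce conflicts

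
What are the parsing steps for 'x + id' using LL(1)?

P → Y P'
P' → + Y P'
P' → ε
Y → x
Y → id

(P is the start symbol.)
Stack is shown with the top on the left.

Stack     Input     Action
--------------------------
P $       x + id $  output P → Y P'
Y P' $    x + id $  output Y → x
x P' $    x + id $  match 'x'
P' $      + id $    output P' → + Y P'
+ Y P' $  + id $    match '+'
Y P' $    id $      output Y → id
id P' $   id $      match 'id'
P' $      $         output P' → ε
$         $         accept

The string is accepted.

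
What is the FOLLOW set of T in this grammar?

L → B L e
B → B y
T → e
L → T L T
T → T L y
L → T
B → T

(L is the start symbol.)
In L → T L T: T is followed by L T, add FIRST(L T) \ {ε} = { 'e' }
In L → T L T: T is at the end, add FOLLOW(L)
In T → T L y: T is followed by L y, add FIRST(L y) \ {ε} = { 'e' }
In L → T: T is at the end, add FOLLOW(L)
In B → T: T is at the end, add FOLLOW(B)

The FOLLOW sets referred to above (computed the same way, to a fixed point):
  FOLLOW(L) = { $, 'e', 'y' }
  FOLLOW(B) = { 'e', 'y' }

Taking the union: FOLLOW(T) = { $, 'e', 'y' }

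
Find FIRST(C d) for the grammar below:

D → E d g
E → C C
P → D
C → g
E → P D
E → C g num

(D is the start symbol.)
FIRST sets of the non-terminals involved (from the grammar, by fixed-point iteration):
  FIRST(C) = { 'g' }

To compute FIRST(C d), process the symbols left to right:
Symbol C is a non-terminal. Add FIRST(C) \ {ε} = { 'g' }
C is not nullable (ε ∉ FIRST(C)), so stop here.
FIRST(C d) = { 'g' }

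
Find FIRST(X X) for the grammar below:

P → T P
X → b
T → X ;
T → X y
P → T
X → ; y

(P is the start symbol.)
FIRST sets of the non-terminals involved (from the grammar, by fixed-point iteration):
  FIRST(X) = { ';', 'b' }

To compute FIRST(X X), process the symbols left to right:
Symbol X is a non-terminal. Add FIRST(X) \ {ε} = { ';', 'b' }
X is not nullable (ε ∉ FIRST(X)), so stop here.
FIRST(X X) = { ';', 'b' }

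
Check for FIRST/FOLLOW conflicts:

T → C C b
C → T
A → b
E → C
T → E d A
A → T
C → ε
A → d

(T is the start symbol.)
Yes. C → T with FOLLOW(C) on { 'b', 'd' }

A FIRST/FOLLOW conflict occurs when a non-terminal N has a nullable alternative N → β (β ⇒* ε) and another alternative N → α with FIRST(α) ∩ FOLLOW(N) ≠ ∅: on such a lookahead the parser cannot decide between expanding α and letting N vanish via β.

Nullable non-terminals: C, E.
FIRST sets used below: FIRST(T) = { 'b', 'd' }

C: nullable alternative(s) C → ε; FOLLOW(C) = { 'b', 'd' }
  C → T: FIRST \ {ε} = { 'b', 'd' } — overlaps FOLLOW(C) on { 'b', 'd' }: CONFLICT
  C → ε: FIRST \ {ε} = { } — this is the only nullable alternative, skip
E has a nullable alternative but only one production, so nothing to check.

A, T have no nullable alternative, so no FIRST/FOLLOW check is needed there.

So the grammar has 1 FIRST/FOLLOW conflict (marked CONFLICT above).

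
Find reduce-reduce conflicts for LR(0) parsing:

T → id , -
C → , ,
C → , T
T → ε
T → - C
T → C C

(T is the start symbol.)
Augment with T' → T and build the canonical LR(0) collection (I0 = CLOSURE({[T' → . T]}), then GOTO on every symbol after a dot until no new states appear). It has 12 states:
  I0: { [C → . , ,], [C → . , T], [T → . - C], [T → . C C], [T → . id , -], [T → .], [T' → . T] }  — shift, reduce
  I1: { [C → , . ,], [C → , . T], [C → . , ,], [C → . , T], [T → . - C], [T → . C C], [T → . id , -], [T → .] }  — shift, reduce
  I2: { [C → . , ,], [C → . , T], [T → - . C] }  — shift
  I3: { [C → . , ,], [C → . , T], [T → C . C] }  — shift
  I4: { [T' → T .] }  — accept
  I5: { [T → id . , -] }  — shift
  I6: { [T → id , . -] }  — shift
  I7: { [T → id , - .] }  — reduce
  I8: { [T → C C .] }  — reduce
  I9: { [T → - C .] }  — reduce
  I10: { [C → , , .], [C → , . ,], [C → , . T], [C → . , ,], [C → . , T], [T → . - C], [T → . C C], [T → . id , -], [T → .] }  — shift, 2 reduces
  I11: { [C → , T .] }  — reduce

I10 contains complete items [C → , , .], [T → .] — reduce-reduce conflict.

Answer: Yes — I10: [C → , , .] vs [T → .]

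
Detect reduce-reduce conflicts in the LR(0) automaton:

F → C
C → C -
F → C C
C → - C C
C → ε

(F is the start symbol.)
Augment with F' → F and build the canonical LR(0) collection (I0 = CLOSURE({[F' → . F]}), then GOTO on every symbol after a dot until no new states appear). It has 9 states:
  I0: { [C → . - C C], [C → . C -], [C → .], [F → . C C], [F → . C], [F' → . F] }  — shift, reduce
  I1: { [C → - . C C], [C → . - C C], [C → . C -], [C → .] }  — shift, reduce
  I2: { [C → . - C C], [C → . C -], [C → .], [C → C . -], [F → C . C], [F → C .] }  — shift, 2 reduces
  I3: { [F' → F .] }  — accept
  I4: { [C → - . C C], [C → . - C C], [C → . C -], [C → .], [C → C - .] }  — shift, 2 reduces
  I5: { [C → C . -], [F → C C .] }  — shift, reduce
  I6: { [C → C - .] }  — reduce
  I7: { [C → - C . C], [C → . - C C], [C → . C -], [C → .], [C → C . -] }  — shift, reduce
  I8: { [C → - C C .], [C → C . -] }  — shift, reduce

I2 contains complete items [C → .], [F → C .] — reduce-reduce conflict.
I4 contains complete items [C → .], [C → C - .] — reduce-reduce conflict.

Answer: Yes — I2: [C → .] vs [F → C .]; I4: [C → .] vs [C → C - .]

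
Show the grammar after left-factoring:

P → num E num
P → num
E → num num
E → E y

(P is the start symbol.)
Left-factoring transforms A → αβ₁ | αβ₂ into A → αA' and A' → β₁ | β₂
(α is the longest common prefix among the alternatives). Repeat until
no nonterminal has two alternatives with a common prefix.

Round 1: P has alternatives sharing prefix 'num'. Introduce P': P → num P'
  Add: P' → E num
  Add: P' → ε

No remaining common prefixes — done.

Resulting grammar:
P → num P'
P' → E num
P' → ε
E → num num
E → E y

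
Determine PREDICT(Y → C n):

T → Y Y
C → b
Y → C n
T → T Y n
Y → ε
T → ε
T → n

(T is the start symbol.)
PREDICT(Y → C n) = (FIRST(RHS) \ {ε}) ∪ (FOLLOW(Y) if ε ∈ FIRST(RHS), i.e. RHS ⇒* ε)
FIRST(C) = { 'b' }
FIRST(C n) = { 'b' }
ε ∉ FIRST(C n), so FOLLOW(Y) is not added.
PREDICT(Y → C n) = { 'b' }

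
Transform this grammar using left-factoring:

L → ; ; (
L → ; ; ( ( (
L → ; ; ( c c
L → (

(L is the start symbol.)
L → ; ; ( L'
L' → ε
L' → ( (
L' → c c
L → (

Left-factoring transforms A → αβ₁ | αβ₂ into A → αA' and A' → β₁ | β₂
(α is the longest common prefix among the alternatives). Repeat until
no nonterminal has two alternatives with a common prefix.

Round 1: L has alternatives sharing prefix '; ; ('. Introduce L': L → ; ; ( L'
  Add: L' → ε
  Add: L' → ( (
  Add: L' → c c

No remaining common prefixes — done.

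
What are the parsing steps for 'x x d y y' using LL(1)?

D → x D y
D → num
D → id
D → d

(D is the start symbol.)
LL(1) parsing maintains a stack (initially the start symbol over $) and the input. At each step: if the stack top is a terminal, match it against the current input token; if it is a non-terminal N, replace it with the RHS of M[N, lookahead] (the unique production whose predict set contains the lookahead).

Stack is shown with the top on the left.

Stack      Input        Action
------------------------------
D $        x x d y y $  output D → x D y
x D y $    x x d y y $  match 'x'
D y $      x d y y $    output D → x D y
x D y y $  x d y y $    match 'x'
D y y $    d y y $      output D → d
d y y $    d y y $      match 'd'
y y $      y y $        match 'y'
y $        y $          match 'y'
$          $            accept

The string is accepted.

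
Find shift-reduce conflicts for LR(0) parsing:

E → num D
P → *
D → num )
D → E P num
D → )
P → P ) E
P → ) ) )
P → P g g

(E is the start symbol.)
No shift-reduce conflicts

A shift-reduce conflict occurs when an LR(0) state has both:
  - a complete (reduce) item [A → α .] (dot at the end), and
  - a shift item [B → β . c γ] (dot before a terminal).

Augment with E' → E and build the canonical LR(0) collection (I0 = CLOSURE({[E' → . E]}), then GOTO on every symbol after a dot until no new states appear). It has 18 states:
  I0: { [E → . num D], [E' → . E] }  — shift
  I1: { [E' → E .] }  — accept
  I2: { [D → . )], [D → . E P num], [D → . num )], [E → . num D], [E → num . D] }  — shift
  I3: { [D → ) .] }  — reduce
  I4: { [E → num D .] }  — reduce
  I5: { [D → E . P num], [P → . ) ) )], [P → . *], [P → . P ) E], [P → . P g g] }  — shift
  I6: { [D → . )], [D → . E P num], [D → . num )], [D → num . )], [E → . num D], [E → num . D] }  — shift
  I7: { [D → ) .], [D → num ) .] }  — 2 reduces
  I8: { [P → ) . ) )] }  — shift
  I9: { [P → * .] }  — reduce
  I10: { [D → E P . num], [P → P . ) E], [P → P . g g] }  — shift
  I11: { [E → . num D], [P → P ) . E] }  — shift
  I12: { [P → P g . g] }  — shift
  I13: { [D → E P num .] }  — reduce
  I14: { [P → P g g .] }  — reduce
  I15: { [P → P ) E .] }  — reduce
  I16: { [P → ) ) . )] }  — shift
  I17: { [P → ) ) ) .] }  — reduce

No state contains both a complete item and a shift item.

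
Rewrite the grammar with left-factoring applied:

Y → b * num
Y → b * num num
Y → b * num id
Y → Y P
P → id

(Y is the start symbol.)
Y → b * num Y'
Y' → ε
Y' → num
Y' → id
Y → Y P
P → id

Left-factoring transforms A → αβ₁ | αβ₂ into A → αA' and A' → β₁ | β₂
(α is the longest common prefix among the alternatives). Repeat until
no nonterminal has two alternatives with a common prefix.

Round 1: Y has alternatives sharing prefix 'b * num'. Introduce Y': Y → b * num Y'
  Add: Y' → ε
  Add: Y' → num
  Add: Y' → id

No remaining common prefixes — done.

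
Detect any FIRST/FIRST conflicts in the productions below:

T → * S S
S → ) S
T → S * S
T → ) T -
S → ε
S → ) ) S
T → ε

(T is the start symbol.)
Yes. T → '*' S S / T → S '*' S on { '*' }; T → S '*' S / T → ')' T '-' on { ')' }; S → ')' S / S → ')' ')' S on { ')' }

FIRST sets of the non-terminals at (or reachable through a nullable prefix from) the front of some alternative:
  FIRST(S) = { ')', ε }

Productions for T:
  T → * S S: FIRST = { '*' }
  T → S * S: FIRST = { ')', '*' }
  T → ) T -: FIRST = { ')' }
  T → ε: FIRST = { ε }
Productions for S:
  S → ) S: FIRST = { ')' }
  S → ε: FIRST = { ε }
  S → ) ) S: FIRST = { ')' }

Conflict for T: T → * S S and T → S * S
  Overlap: { '*' }
Conflict for T: T → S * S and T → ) T -
  Overlap: { ')' }
Conflict for S: S → ) S and S → ) ) S
  Overlap: { ')' }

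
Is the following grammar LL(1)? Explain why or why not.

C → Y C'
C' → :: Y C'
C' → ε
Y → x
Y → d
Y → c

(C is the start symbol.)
Relevant sets:
  FOLLOW(C') = { $ }

For C':
  PREDICT(C' → :: Y C') = { '::' }
  PREDICT(C' → ε) = { $ }
For Y:
  PREDICT(Y → x) = { 'x' }
  PREDICT(Y → d) = { 'd' }
  PREDICT(Y → c) = { 'c' }
C has a single production, so nothing to check there.

All predict sets are disjoint. The grammar IS LL(1).

Answer: Yes, the grammar is LL(1).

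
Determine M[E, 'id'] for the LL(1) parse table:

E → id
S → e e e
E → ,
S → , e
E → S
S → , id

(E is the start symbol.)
E → id

To find M[E, 'id'], we find productions for E where 'id' is in the predict set (PREDICT(N → α) = (FIRST(α) \ {ε}) ∪ (FOLLOW(N) if α ⇒* ε)).

Relevant sets:
  FIRST(S) = { ',', 'e' }

E → id: PREDICT = { 'id' }
  'id' is in predict set, so this production goes in M[E, 'id']
E → ,: PREDICT = { ',' }
E → S: PREDICT = { ',', 'e' }

M[E, 'id'] = E → id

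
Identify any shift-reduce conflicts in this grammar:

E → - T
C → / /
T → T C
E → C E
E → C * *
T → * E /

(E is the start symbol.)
Augment with E' → E and build the canonical LR(0) collection (I0 = CLOSURE({[E' → . E]}), then GOTO on every symbol after a dot until no new states appear). It has 14 states:
  I0: { [C → . / /], [E → . - T], [E → . C * *], [E → . C E], [E' → . E] }  — shift
  I1: { [E → - . T], [T → . * E /], [T → . T C] }  — shift
  I2: { [C → / . /] }  — shift
  I3: { [C → . / /], [E → . - T], [E → . C * *], [E → . C E], [E → C . * *], [E → C . E] }  — shift
  I4: { [E' → E .] }  — accept
  I5: { [E → C * . *] }  — shift
  I6: { [E → C E .] }  — reduce
  I7: { [E → C * * .] }  — reduce
  I8: { [C → / / .] }  — reduce
  I9: { [C → . / /], [E → . - T], [E → . C * *], [E → . C E], [T → * . E /] }  — shift
  I10: { [C → . / /], [E → - T .], [T → T . C] }  — shift, reduce
  I11: { [T → T C .] }  — reduce
  I12: { [T → * E . /] }  — shift
  I13: { [T → * E / .] }  — reduce

I10 contains reduce item [E → - T .] and shift item [C → . / /] — shift-reduce conflict.

Answer: Yes — I10: [E → - T .] vs [C → . / /]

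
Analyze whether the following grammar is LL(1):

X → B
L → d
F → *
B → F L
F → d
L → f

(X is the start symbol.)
Yes, the grammar is LL(1).

For L:
  PREDICT(L → d) = { 'd' }
  PREDICT(L → f) = { 'f' }
For F:
  PREDICT(F → '*') = { '*' }
  PREDICT(F → d) = { 'd' }
X, B have a single production, so nothing to check there.

All predict sets are disjoint. The grammar IS LL(1).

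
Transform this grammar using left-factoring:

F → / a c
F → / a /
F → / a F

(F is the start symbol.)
F → / a F'
F' → c
F' → /
F' → F

Left-factoring transforms A → αβ₁ | αβ₂ into A → αA' and A' → β₁ | β₂
(α is the longest common prefix among the alternatives). Repeat until
no nonterminal has two alternatives with a common prefix.

Round 1: F has alternatives sharing prefix '/ a'. Introduce F': F → / a F'
  Add: F' → c
  Add: F' → /
  Add: F' → F

No remaining common prefixes — done.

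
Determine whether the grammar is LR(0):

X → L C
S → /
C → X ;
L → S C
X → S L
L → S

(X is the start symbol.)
No. Shift-reduce conflict between [L → S .] and [S → . /]

A grammar is LR(0) if no state in the canonical LR(0) collection has:
  - both a shift item (dot before a terminal) and a complete item (shift-reduce conflict), or
  - two or more complete items (reduce-reduce conflict; the accept item [X' → X .] counts as a complete item here).

Augment with X' → X and build the canonical LR(0) collection (I0 = CLOSURE({[X' → . X]}), then GOTO on every symbol after a dot until no new states appear). It has 10 states:
  I0: { [L → . S C], [L → . S], [S → . /], [X → . L C], [X → . S L], [X' → . X] }  — shift
  I1: { [S → / .] }  — reduce
  I2: { [C → . X ;], [L → . S C], [L → . S], [S → . /], [X → . L C], [X → . S L], [X → L . C] }  — shift
  I3: { [C → . X ;], [L → . S C], [L → . S], [L → S . C], [L → S .], [S → . /], [X → . L C], [X → . S L], [X → S . L] }  — shift, reduce
  I4: { [X' → X .] }  — accept
  I5: { [L → S C .] }  — reduce
  I6: { [C → . X ;], [L → . S C], [L → . S], [S → . /], [X → . L C], [X → . S L], [X → L . C], [X → S L .] }  — shift, reduce
  I7: { [C → X . ;] }  — shift
  I8: { [C → X ; .] }  — reduce
  I9: { [X → L C .] }  — reduce

Conflict in state I3:
  Shift-reduce conflict between [L → S .] and [S → . /]
So the grammar is NOT LR(0).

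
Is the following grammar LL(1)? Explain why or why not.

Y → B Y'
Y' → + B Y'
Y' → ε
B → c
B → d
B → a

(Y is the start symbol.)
A grammar is LL(1) if for each non-terminal N with multiple productions, the predict sets of those productions are pairwise disjoint, where PREDICT(N → α) = (FIRST(α) \ {ε}) ∪ (FOLLOW(N) if α ⇒* ε).

Relevant sets:
  FOLLOW(Y') = { $ }

For Y':
  PREDICT(Y' → '+' B Y') = { '+' }
  PREDICT(Y' → ε) = { $ }
For B:
  PREDICT(B → c) = { 'c' }
  PREDICT(B → d) = { 'd' }
  PREDICT(B → a) = { 'a' }
Y has a single production, so nothing to check there.

All predict sets are disjoint. The grammar IS LL(1).

Answer: Yes, the grammar is LL(1).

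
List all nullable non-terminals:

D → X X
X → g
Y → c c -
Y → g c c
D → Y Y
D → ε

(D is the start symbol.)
A non-terminal is nullable if it can derive ε (the empty string): either it has an ε-production, or it has a production whose right-hand side consists entirely of nullable non-terminals.

ε-productions: D → ε
So D is immediately nullable.
No further non-terminal can be added: every production for the remaining non-terminals contains a terminal or a non-nullable non-terminal.
Nullable = { 'D' }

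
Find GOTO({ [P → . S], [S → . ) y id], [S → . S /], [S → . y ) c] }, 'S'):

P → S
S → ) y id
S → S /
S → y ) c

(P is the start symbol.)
{ [P → S .], [S → S . /] }

GOTO(I, 'S') = CLOSURE({ [A → αX.β] : [A → α.Xβ] ∈ I, X = 'S' })

Items with dot before 'S', with the dot advanced:
  [P → . S] → [P → S .]
  [S → . S /] → [S → S . /]
Closure adds nothing (no advanced item has the dot before a non-terminal).

GOTO = { [P → S .], [S → S . /] }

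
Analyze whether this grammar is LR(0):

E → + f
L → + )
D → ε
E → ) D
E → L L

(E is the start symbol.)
A grammar is LR(0) if no state in the canonical LR(0) collection has:
  - both a shift item (dot before a terminal) and a complete item (shift-reduce conflict), or
  - two or more complete items (reduce-reduce conflict; the accept item [E' → E .] counts as a complete item here).

Augment with E' → E and build the canonical LR(0) collection (I0 = CLOSURE({[E' → . E]}), then GOTO on every symbol after a dot until no new states appear). It has 10 states:
  I0: { [E → . ) D], [E → . + f], [E → . L L], [E' → . E], [L → . + )] }  — shift
  I1: { [D → .], [E → ) . D] }  — reduce
  I2: { [E → + . f], [L → + . )] }  — shift
  I3: { [E' → E .] }  — accept
  I4: { [E → L . L], [L → . + )] }  — shift
  I5: { [L → + . )] }  — shift
  I6: { [E → L L .] }  — reduce
  I7: { [L → + ) .] }  — reduce
  I8: { [E → + f .] }  — reduce
  I9: { [E → ) D .] }  — reduce

Every state is either a pure shift/goto state or contains exactly one complete item and nothing to shift — no conflicts. The grammar is LR(0).

Answer: Yes, the grammar is LR(0)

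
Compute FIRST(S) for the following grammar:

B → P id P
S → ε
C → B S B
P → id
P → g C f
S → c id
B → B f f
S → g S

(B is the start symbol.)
To compute FIRST(S), examine every production with S on the left-hand side, reading each right-hand side left to right until a non-nullable symbol is reached.

From S → ε:
  - ε-production, so ε ∈ FIRST(S)
From S → c id:
  - c is a terminal: add 'c' and stop
From S → g S:
  - g is a terminal: add 'g' and stop

Collecting: FIRST(S) = { 'c', 'g', ε }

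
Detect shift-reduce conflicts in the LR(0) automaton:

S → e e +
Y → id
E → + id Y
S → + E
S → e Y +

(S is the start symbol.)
A shift-reduce conflict occurs when an LR(0) state has both:
  - a complete (reduce) item [A → α .] (dot at the end), and
  - a shift item [B → β . c γ] (dot before a terminal).

Augment with S' → S and build the canonical LR(0) collection (I0 = CLOSURE({[S' → . S]}), then GOTO on every symbol after a dot until no new states appear). It has 13 states:
  I0: { [S → . + E], [S → . e Y +], [S → . e e +], [S' → . S] }  — shift
  I1: { [E → . + id Y], [S → + . E] }  — shift
  I2: { [S' → S .] }  — accept
  I3: { [S → e . Y +], [S → e . e +], [Y → . id] }  — shift
  I4: { [S → e Y . +] }  — shift
  I5: { [S → e e . +] }  — shift
  I6: { [Y → id .] }  — reduce
  I7: { [S → e e + .] }  — reduce
  I8: { [S → e Y + .] }  — reduce
  I9: { [E → + . id Y] }  — shift
  I10: { [S → + E .] }  — reduce
  I11: { [E → + id . Y], [Y → . id] }  — shift
  I12: { [E → + id Y .] }  — reduce

No state contains both a complete item and a shift item.

Answer: No shift-reduce conflicts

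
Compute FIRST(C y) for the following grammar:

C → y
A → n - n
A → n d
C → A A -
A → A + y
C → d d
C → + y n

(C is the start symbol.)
FIRST sets of the non-terminals involved (from the grammar, by fixed-point iteration):
  FIRST(C) = { '+', 'd', 'n', 'y' }

To compute FIRST(C y), process the symbols left to right:
Symbol C is a non-terminal. Add FIRST(C) \ {ε} = { '+', 'd', 'n', 'y' }
C is not nullable (ε ∉ FIRST(C)), so stop here.
FIRST(C y) = { '+', 'd', 'n', 'y' }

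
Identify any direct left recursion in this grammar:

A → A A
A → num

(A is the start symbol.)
Yes, A is left-recursive

A → A A: LEFT RECURSIVE (starts with A)
A → num: starts with num

The grammar has direct left recursion on: A.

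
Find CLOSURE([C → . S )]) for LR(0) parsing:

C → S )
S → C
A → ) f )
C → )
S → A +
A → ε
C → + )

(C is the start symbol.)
{ [A → . ) f )], [A → .], [C → . )], [C → . + )], [C → . S )], [S → . A +], [S → . C] }

Start with: [C → . S )]
  [C → . S )] has the dot before S: add [S → . C], [S → . A +]
  [S → . C] has the dot before C: add [C → . )], [C → . + )]
  [S → . A +] has the dot before A: add [A → . ) f )], [A → .]
No further items can be added.

CLOSURE = { [A → . ) f )], [A → .], [C → . )], [C → . + )], [C → . S )], [S → . A +], [S → . C] }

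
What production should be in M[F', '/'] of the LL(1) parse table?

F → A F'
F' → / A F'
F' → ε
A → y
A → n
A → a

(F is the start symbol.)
F' → / A F'

To find M[F', '/'], we find productions for F' where '/' is in the predict set (PREDICT(N → α) = (FIRST(α) \ {ε}) ∪ (FOLLOW(N) if α ⇒* ε)).

Relevant sets:
  FOLLOW(F') = { $ }

F' → / A F': PREDICT = { '/' }
  '/' is in predict set, so this production goes in M[F', '/']
F' → ε: PREDICT = { $ }

M[F', '/'] = F' → / A F'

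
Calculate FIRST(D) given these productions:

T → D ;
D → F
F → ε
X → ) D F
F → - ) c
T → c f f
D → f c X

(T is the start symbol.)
To compute FIRST(D), examine every production with D on the left-hand side, reading each right-hand side left to right until a non-nullable symbol is reached.

FIRST sets of the other non-terminals involved (by the same procedure, iterated to a fixed point):
  FIRST(F) = { '-', ε }

From D → F:
  - F is a non-terminal: add FIRST(F) \ {ε} = { '-' }
    F is nullable and nothing follows, so the whole right-hand side can vanish: ε ∈ FIRST(D)
From D → f c X:
  - f is a terminal: add 'f' and stop

Collecting: FIRST(D) = { '-', 'f', ε }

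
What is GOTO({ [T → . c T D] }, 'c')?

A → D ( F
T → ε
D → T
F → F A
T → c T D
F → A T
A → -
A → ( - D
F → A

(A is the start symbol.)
{ [T → . c T D], [T → .], [T → c . T D] }

GOTO(I, 'c') = CLOSURE({ [A → αX.β] : [A → α.Xβ] ∈ I, X = 'c' })

Items with dot before 'c', with the dot advanced:
  [T → . c T D] → [T → c . T D]
Closure of the advanced items:
  [T → c . T D] has the dot before T: add [T → .], [T → . c T D]

GOTO = { [T → . c T D], [T → .], [T → c . T D] }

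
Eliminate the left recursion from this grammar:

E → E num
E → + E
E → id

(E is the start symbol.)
E is directly left-recursive. The standard transformation for
  A → A α₁ | ... | A α_m | β₁ | ... | β_n
is
  A  → β₁ A' | ... | β_n A'
  A' → α₁ A' | ... | α_m A' | ε

E → + E becomes E → + E E'
E → id becomes E → id E'
E → E num becomes E' → num E'
Add E' → ε

Resulting grammar:
E → + E E'
E → id E'
E' → num E'
E' → ε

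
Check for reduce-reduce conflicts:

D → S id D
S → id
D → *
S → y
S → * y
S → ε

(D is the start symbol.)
Augment with D' → D and build the canonical LR(0) collection (I0 = CLOSURE({[D' → . D]}), then GOTO on every symbol after a dot until no new states appear). It has 9 states:
  I0: { [D → . *], [D → . S id D], [D' → . D], [S → . * y], [S → . id], [S → . y], [S → .] }  — shift, reduce
  I1: { [D → * .], [S → * . y] }  — shift, reduce
  I2: { [D' → D .] }  — accept
  I3: { [D → S . id D] }  — shift
  I4: { [S → id .] }  — reduce
  I5: { [S → y .] }  — reduce
  I6: { [D → . *], [D → . S id D], [D → S id . D], [S → . * y], [S → . id], [S → . y], [S → .] }  — shift, reduce
  I7: { [D → S id D .] }  — reduce
  I8: { [S → * y .] }  — reduce

No state contains more than one complete item.

Answer: No reduce-reduce conflicts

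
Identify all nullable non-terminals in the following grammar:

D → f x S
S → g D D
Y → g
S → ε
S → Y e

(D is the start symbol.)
ε-productions: S → ε
So S is immediately nullable.
No further non-terminal can be added: every production for the remaining non-terminals contains a terminal or a non-nullable non-terminal.
Nullable = { 'S' }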